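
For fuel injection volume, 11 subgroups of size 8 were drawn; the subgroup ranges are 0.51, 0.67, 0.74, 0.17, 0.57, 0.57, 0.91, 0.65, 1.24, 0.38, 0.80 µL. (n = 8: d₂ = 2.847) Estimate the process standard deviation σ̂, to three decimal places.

R̄ = (0.51 + 0.67 + 0.74 + 0.17 + 0.57 + 0.57 + 0.91 + 0.65 + 1.24 + 0.38 + 0.80) / 11 = 0.6555
σ̂ = R̄ / d₂ = 0.6555 / 2.847 = 0.2302

0.230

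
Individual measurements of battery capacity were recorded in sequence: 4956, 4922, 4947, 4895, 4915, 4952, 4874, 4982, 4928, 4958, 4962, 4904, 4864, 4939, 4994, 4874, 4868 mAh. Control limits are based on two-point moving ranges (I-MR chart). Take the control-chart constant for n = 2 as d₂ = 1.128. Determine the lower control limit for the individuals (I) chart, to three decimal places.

X̄ = (4956 + 4922 + 4947 + 4895 + 4915 + 4952 + 4874 + 4982 + 4928 + 4958 + 4962 + 4904 + 4864 + 4939 + 4994 + 4874 + 4868) / 17 = 4925.5294
Moving ranges: 34, 25, 52, 20, 37, 78, 108, 54, 30, 4, 58, 40, 75, 55, 120, 6; M̄R̄ = 796.0000 / 16 = 49.7500
LCL = X̄ − 3·M̄R̄/d₂ = 4925.5294 − 3 × 49.7500 / 1.128 = 4793.2156

4793.216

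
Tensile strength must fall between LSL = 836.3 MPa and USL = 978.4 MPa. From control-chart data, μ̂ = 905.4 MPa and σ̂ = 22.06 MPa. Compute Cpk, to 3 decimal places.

Cpu = (USL − μ̂) / (3σ̂) = (978.4 − 905.4) / (3 × 22.06) = 1.1031; Cpl = (μ̂ − LSL) / (3σ̂) = (905.4 − 836.3) / (3 × 22.06) = 1.0441; Cpk = min(Cpu, Cpl) = 1.0441

1.044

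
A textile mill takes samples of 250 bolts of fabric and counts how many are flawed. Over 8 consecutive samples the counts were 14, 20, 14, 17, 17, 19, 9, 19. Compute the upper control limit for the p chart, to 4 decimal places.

p̄ = Σdᵢ / (k·n) = 129 / (8 × 250) = 0.06450
UCL = p̄ + 3·√(p̄(1−p̄)/n) = 0.06450 + 3 × √(0.06450×0.93550/250) = 0.06450 + 3 × 0.01554 = 0.11111

0.1111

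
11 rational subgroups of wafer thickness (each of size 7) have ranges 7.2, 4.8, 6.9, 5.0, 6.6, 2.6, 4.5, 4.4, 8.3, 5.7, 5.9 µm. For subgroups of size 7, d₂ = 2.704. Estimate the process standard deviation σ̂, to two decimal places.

2.08

R̄ = (7.2 + 4.8 + 6.9 + 5.0 + 6.6 + 2.6 + 4.5 + 4.4 + 8.3 + 5.7 + 5.9) / 11 = 5.6273
σ̂ = R̄ / d₂ = 5.6273 / 2.704 = 2.0811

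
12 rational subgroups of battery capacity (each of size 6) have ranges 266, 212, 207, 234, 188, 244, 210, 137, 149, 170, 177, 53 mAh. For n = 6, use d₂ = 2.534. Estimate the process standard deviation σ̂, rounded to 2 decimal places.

R̄ = (266 + 212 + 207 + 234 + 188 + 244 + 210 + 137 + 149 + 170 + 177 + 53) / 12 = 187.2500
σ̂ = R̄ / d₂ = 187.2500 / 2.534 = 73.8950

73.90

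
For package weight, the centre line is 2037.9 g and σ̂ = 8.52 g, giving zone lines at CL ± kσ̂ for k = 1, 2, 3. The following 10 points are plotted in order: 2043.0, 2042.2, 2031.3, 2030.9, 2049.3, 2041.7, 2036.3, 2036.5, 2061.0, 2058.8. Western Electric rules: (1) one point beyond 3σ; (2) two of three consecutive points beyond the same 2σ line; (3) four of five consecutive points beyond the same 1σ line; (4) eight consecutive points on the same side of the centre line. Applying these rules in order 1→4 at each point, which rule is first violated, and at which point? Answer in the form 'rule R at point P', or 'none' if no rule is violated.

rule 2 at point 10

Zone of each point (C = within 1σ̂, B = 1σ̂–2σ̂, A = 2σ̂–3σ̂, * = beyond 3σ̂; sign = side of CL): 1:+C, 2:+C, 3:-C, 4:-C, 5:+B, 6:+C, 7:-C, 8:-C, 9:+A, 10:+A
Rule 2 (two of three consecutive points beyond the same 2σ limit) is satisfied at point 10.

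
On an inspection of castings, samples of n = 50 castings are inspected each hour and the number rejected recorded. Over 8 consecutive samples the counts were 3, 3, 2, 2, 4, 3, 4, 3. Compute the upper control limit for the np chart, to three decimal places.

8.038

p̄ = Σdᵢ / (k·n) = 24 / (8 × 50) = 0.06000
UCL = np̄ + 3·√(np̄(1−p̄)) = 3.0000 + 3 × √(3.0000×0.94000) = 3.0000 + 3 × 1.6793 = 8.0379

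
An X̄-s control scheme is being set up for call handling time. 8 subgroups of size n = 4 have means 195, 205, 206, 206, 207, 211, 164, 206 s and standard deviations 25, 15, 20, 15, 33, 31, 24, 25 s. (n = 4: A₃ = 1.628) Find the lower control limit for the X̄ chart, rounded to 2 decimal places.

161.74

X̄̄ = (195 + 205 + 206 + 206 + 207 + 211 + 164 + 206) / 8 = 200.0000
s̄ = (25 + 15 + 20 + 15 + 33 + 31 + 24 + 25) / 8 = 23.5000
LCL = X̄̄ − A₃·s̄ = 200.0000 − 1.628 × 23.5000 = 161.7420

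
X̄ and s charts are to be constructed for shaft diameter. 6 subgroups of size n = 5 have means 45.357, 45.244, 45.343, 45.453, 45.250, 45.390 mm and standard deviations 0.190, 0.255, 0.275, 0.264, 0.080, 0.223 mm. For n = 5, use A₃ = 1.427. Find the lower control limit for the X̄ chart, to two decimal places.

X̄̄ = (45.357 + 45.244 + 45.343 + 45.453 + 45.250 + 45.390) / 6 = 45.3395
s̄ = (0.190 + 0.255 + 0.275 + 0.264 + 0.080 + 0.223) / 6 = 0.2145
LCL = X̄̄ − A₃·s̄ = 45.3395 − 1.427 × 0.2145 = 45.0334

45.03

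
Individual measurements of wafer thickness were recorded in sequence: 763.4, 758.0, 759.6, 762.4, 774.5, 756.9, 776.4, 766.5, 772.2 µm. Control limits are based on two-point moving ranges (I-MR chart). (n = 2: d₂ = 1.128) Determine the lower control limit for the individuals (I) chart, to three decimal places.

740.744

X̄ = (763.4 + 758.0 + 759.6 + 762.4 + 774.5 + 756.9 + 776.4 + 766.5 + 772.2) / 9 = 765.5444
Moving ranges: 5.4, 1.6, 2.8, 12.1, 17.6, 19.5, 9.9, 5.7; M̄R̄ = 74.6000 / 8 = 9.3250
LCL = X̄ − 3·M̄R̄/d₂ = 765.5444 − 3 × 9.3250 / 1.128 = 740.7439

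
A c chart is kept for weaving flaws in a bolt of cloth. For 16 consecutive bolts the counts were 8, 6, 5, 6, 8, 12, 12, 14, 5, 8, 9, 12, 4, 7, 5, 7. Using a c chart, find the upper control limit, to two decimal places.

16.49

c̄ = (8 + 6 + 5 + 6 + 8 + 12 + 12 + 14 + 5 + 8 + 9 + 12 + 4 + 7 + 5 + 7) / 16 = 128 / 16 = 8.0000
UCL = c̄ + 3√c̄ = 8.0000 + 3 × √8.0000 = 8.0000 + 3 × 2.8284 = 16.4853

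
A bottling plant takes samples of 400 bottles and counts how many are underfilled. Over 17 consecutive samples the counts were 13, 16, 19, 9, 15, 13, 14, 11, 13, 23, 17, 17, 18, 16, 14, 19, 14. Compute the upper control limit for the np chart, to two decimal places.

p̄ = Σdᵢ / (k·n) = 261 / (17 × 400) = 0.03838
UCL = np̄ + 3·√(np̄(1−p̄)) = 15.3529 + 3 × √(15.3529×0.96162) = 15.3529 + 3 × 3.8424 = 26.8800

26.88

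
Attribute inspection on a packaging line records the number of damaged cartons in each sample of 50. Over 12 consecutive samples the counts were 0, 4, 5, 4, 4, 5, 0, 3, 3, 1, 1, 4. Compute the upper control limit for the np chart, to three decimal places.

7.738

p̄ = Σdᵢ / (k·n) = 34 / (12 × 50) = 0.05667
UCL = np̄ + 3·√(np̄(1−p̄)) = 2.8333 + 3 × √(2.8333×0.94333) = 2.8333 + 3 × 1.6349 = 7.7379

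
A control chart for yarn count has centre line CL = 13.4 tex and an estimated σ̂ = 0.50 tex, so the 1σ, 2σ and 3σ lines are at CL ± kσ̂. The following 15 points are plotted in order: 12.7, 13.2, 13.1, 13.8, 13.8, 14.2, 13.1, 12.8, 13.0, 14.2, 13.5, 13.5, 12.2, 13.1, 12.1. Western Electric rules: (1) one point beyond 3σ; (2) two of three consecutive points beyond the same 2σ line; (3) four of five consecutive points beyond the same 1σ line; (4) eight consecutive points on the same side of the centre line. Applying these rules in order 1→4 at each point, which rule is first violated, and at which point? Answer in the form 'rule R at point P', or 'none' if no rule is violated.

Zone of each point (C = within 1σ̂, B = 1σ̂–2σ̂, A = 2σ̂–3σ̂, * = beyond 3σ̂; sign = side of CL): 1:-B, 2:-C, 3:-C, 4:+C, 5:+C, 6:+B, 7:-C, 8:-B, 9:-C, 10:+B, 11:+C, 12:+C, 13:-A, 14:-C, 15:-A
Rule 2 (two of three consecutive points beyond the same 2σ limit) is satisfied at point 15.

rule 2 at point 15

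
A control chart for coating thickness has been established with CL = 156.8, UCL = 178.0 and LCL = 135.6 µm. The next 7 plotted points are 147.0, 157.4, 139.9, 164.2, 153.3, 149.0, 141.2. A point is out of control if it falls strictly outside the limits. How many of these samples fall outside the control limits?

All 7 points lie within [135.6, 178.0].

0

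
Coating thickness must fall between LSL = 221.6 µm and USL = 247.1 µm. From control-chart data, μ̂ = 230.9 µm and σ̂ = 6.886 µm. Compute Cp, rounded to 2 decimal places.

0.62

Cp = (USL − LSL) / (6σ̂) = (247.1 − 221.6) / (6 × 6.886) = 25.5000 / 41.3160 = 0.6172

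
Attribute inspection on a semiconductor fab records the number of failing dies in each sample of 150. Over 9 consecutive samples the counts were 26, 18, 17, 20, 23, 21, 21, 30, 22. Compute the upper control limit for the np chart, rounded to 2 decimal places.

p̄ = Σdᵢ / (k·n) = 198 / (9 × 150) = 0.14667
UCL = np̄ + 3·√(np̄(1−p̄)) = 22.0000 + 3 × √(22.0000×0.85333) = 22.0000 + 3 × 4.3328 = 34.9985

35.00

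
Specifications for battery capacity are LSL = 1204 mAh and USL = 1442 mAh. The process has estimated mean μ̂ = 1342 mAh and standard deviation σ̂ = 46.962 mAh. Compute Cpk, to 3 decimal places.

0.710

Cpu = (USL − μ̂) / (3σ̂) = (1442 − 1342) / (3 × 46.962) = 0.7098; Cpl = (μ̂ − LSL) / (3σ̂) = (1342 − 1204) / (3 × 46.962) = 0.9795; Cpk = min(Cpu, Cpl) = 0.7098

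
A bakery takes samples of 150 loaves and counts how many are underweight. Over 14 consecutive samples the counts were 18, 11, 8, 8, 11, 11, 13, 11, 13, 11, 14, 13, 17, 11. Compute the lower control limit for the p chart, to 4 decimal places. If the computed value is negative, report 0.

p̄ = Σdᵢ / (k·n) = 170 / (14 × 150) = 0.08095
LCL = p̄ − 3·√(p̄(1−p̄)/n) = 0.08095 − 3 × 0.02227 = 0.01414

0.0141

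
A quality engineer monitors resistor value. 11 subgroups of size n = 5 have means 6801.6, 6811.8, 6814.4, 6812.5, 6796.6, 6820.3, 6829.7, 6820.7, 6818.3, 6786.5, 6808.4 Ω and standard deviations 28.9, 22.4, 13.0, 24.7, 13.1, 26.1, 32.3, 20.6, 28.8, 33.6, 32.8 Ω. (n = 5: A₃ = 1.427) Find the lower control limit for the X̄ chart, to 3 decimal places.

6775.138

X̄̄ = (6801.6 + 6811.8 + 6814.4 + 6812.5 + 6796.6 + 6820.3 + 6829.7 + 6820.7 + 6818.3 + 6786.5 + 6808.4) / 11 = 6810.9818
s̄ = (28.9 + 22.4 + 13.0 + 24.7 + 13.1 + 26.1 + 32.3 + 20.6 + 28.8 + 33.6 + 32.8) / 11 = 25.1182
LCL = X̄̄ − A₃·s̄ = 6810.9818 − 1.427 × 25.1182 = 6775.1382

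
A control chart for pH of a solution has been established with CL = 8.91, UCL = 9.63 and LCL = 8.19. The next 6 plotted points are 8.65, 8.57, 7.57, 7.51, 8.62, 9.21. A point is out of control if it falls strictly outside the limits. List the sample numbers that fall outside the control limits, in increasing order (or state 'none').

Compare each point to [8.19, 9.63]: sample 3 = 7.57 < LCL; sample 4 = 7.51 < LCL.

3, 4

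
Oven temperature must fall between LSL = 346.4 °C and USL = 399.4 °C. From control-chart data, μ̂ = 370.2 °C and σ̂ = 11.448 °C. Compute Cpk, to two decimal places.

0.69

Cpu = (USL − μ̂) / (3σ̂) = (399.4 − 370.2) / (3 × 11.448) = 0.8502; Cpl = (μ̂ − LSL) / (3σ̂) = (370.2 − 346.4) / (3 × 11.448) = 0.6930; Cpk = min(Cpu, Cpl) = 0.6930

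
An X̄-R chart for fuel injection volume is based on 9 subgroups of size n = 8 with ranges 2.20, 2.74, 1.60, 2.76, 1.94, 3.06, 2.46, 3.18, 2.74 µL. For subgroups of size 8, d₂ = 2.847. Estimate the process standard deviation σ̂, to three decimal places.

R̄ = (2.20 + 2.74 + 1.60 + 2.76 + 1.94 + 3.06 + 2.46 + 3.18 + 2.74) / 9 = 2.5200
σ̂ = R̄ / d₂ = 2.5200 / 2.847 = 0.8851

0.885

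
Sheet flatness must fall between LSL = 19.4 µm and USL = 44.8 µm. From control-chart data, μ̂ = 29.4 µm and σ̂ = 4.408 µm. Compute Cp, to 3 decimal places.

Cp = (USL − LSL) / (6σ̂) = (44.8 − 19.4) / (6 × 4.408) = 25.4000 / 26.4480 = 0.9604

0.960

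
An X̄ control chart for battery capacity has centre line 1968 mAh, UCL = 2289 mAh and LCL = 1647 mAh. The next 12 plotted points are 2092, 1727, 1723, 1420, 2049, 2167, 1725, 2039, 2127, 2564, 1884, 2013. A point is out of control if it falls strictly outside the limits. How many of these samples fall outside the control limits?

Compare each point to [1647, 2289]: sample 4 = 1420 < LCL; sample 10 = 2564 > UCL.

2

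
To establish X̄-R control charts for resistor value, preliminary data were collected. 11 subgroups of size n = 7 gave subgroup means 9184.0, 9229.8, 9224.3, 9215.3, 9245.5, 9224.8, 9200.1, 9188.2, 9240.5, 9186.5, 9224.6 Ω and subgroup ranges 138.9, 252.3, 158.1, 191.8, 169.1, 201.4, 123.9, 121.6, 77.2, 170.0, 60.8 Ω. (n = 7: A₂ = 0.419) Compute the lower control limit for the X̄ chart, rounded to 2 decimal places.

X̄̄ = (9184.0 + 9229.8 + 9224.3 + 9215.3 + 9245.5 + 9224.8 + 9200.1 + 9188.2 + 9240.5 + 9186.5 + 9224.6) / 11 = 101363.6000 / 11 = 9214.8727
R̄ = (138.9 + 252.3 + 158.1 + 191.8 + 169.1 + 201.4 + 123.9 + 121.6 + 77.2 + 170.0 + 60.8) / 11 = 1665.1000 / 11 = 151.3727
LCL = X̄̄ − A₂·R̄ = 9214.8727 − 0.419 × 151.3727 = 9151.4476

9151.45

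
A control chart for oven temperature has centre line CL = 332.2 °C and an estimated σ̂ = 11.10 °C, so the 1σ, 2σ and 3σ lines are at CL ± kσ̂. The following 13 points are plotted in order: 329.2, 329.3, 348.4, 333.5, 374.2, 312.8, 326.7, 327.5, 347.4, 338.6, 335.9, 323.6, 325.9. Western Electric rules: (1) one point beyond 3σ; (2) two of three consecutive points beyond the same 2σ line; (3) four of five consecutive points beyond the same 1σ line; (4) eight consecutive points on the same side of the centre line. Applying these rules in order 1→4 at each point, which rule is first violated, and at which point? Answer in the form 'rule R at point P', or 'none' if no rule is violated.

rule 1 at point 5

Zone of each point (C = within 1σ̂, B = 1σ̂–2σ̂, A = 2σ̂–3σ̂, * = beyond 3σ̂; sign = side of CL): 1:-C, 2:-C, 3:+B, 4:+C, 5:+*, 6:-B, 7:-C, 8:-C, 9:+B, 10:+C, 11:+C, 12:-C, 13:-C
Rule 1 (one point beyond the 3σ limits) is satisfied at point 5.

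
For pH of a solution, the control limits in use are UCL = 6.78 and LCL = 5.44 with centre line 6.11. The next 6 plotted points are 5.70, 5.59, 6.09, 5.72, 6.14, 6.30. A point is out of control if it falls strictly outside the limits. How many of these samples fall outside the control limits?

0

All 6 points lie within [5.44, 6.78].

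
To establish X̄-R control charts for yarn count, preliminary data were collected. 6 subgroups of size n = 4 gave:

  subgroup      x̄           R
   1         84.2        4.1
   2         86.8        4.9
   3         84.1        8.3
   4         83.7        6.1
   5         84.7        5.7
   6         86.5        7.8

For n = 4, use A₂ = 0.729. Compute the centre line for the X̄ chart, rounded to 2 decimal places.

85.00

X̄̄ = (84.2 + 86.8 + 84.1 + 83.7 + 84.7 + 86.5) / 6 = 510.0000 / 6 = 85.0000
CL = X̄̄ = 85.0000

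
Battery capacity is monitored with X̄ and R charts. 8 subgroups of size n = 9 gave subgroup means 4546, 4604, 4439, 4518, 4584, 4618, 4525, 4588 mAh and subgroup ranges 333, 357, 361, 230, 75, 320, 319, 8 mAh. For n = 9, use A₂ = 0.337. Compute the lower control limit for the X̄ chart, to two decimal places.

X̄̄ = (4546 + 4604 + 4439 + 4518 + 4584 + 4618 + 4525 + 4588) / 8 = 36422.0000 / 8 = 4552.7500
R̄ = (333 + 357 + 361 + 230 + 75 + 320 + 319 + 8) / 8 = 2003.0000 / 8 = 250.3750
LCL = X̄̄ − A₂·R̄ = 4552.7500 − 0.337 × 250.3750 = 4468.3736

4468.37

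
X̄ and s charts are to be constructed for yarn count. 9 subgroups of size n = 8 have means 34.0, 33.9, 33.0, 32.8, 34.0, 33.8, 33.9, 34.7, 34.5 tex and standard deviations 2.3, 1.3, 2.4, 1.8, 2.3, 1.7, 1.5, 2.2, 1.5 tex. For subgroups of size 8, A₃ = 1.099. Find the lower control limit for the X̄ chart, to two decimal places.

X̄̄ = (34.0 + 33.9 + 33.0 + 32.8 + 34.0 + 33.8 + 33.9 + 34.7 + 34.5) / 9 = 33.8444
s̄ = (2.3 + 1.3 + 2.4 + 1.8 + 2.3 + 1.7 + 1.5 + 2.2 + 1.5) / 9 = 1.8889
LCL = X̄̄ − A₃·s̄ = 33.8444 − 1.099 × 1.8889 = 31.7686

31.77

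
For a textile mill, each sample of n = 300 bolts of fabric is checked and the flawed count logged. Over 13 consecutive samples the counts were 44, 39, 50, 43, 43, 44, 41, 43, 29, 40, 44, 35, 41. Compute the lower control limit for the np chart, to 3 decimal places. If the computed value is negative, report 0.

23.340

p̄ = Σdᵢ / (k·n) = 536 / (13 × 300) = 0.13744
LCL = np̄ − 3·√(np̄(1−p̄)) = 41.2308 − 3 × 5.9636 = 23.3401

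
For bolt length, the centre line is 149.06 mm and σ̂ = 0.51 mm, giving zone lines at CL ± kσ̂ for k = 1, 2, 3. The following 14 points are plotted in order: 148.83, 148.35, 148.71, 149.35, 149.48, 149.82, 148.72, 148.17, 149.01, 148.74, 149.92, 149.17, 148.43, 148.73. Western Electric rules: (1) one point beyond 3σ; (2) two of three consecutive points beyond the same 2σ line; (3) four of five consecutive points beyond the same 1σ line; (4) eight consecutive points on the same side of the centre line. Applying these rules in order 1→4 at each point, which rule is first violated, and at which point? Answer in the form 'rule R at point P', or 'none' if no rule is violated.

Zone of each point (C = within 1σ̂, B = 1σ̂–2σ̂, A = 2σ̂–3σ̂, * = beyond 3σ̂; sign = side of CL): 1:-C, 2:-B, 3:-C, 4:+C, 5:+C, 6:+B, 7:-C, 8:-B, 9:-C, 10:-C, 11:+B, 12:+C, 13:-B, 14:-C
No rule fires across all 14 points.

none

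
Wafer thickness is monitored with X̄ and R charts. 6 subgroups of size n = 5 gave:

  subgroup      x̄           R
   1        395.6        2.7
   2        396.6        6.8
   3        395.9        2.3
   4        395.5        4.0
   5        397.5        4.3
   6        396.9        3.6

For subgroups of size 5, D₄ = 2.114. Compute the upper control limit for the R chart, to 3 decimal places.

8.350

R̄ = (2.7 + 6.8 + 2.3 + 4.0 + 4.3 + 3.6) / 6 = 23.7000 / 6 = 3.9500
UCL_R = D₄·R̄ = 2.114 × 3.9500 = 8.3503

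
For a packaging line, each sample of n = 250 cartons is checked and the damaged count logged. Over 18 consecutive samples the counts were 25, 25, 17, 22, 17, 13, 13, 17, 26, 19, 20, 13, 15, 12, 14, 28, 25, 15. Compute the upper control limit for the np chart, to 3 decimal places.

p̄ = Σdᵢ / (k·n) = 336 / (18 × 250) = 0.07467
UCL = np̄ + 3·√(np̄(1−p̄)) = 18.6667 + 3 × √(18.6667×0.92533) = 18.6667 + 3 × 4.1561 = 31.1349

31.135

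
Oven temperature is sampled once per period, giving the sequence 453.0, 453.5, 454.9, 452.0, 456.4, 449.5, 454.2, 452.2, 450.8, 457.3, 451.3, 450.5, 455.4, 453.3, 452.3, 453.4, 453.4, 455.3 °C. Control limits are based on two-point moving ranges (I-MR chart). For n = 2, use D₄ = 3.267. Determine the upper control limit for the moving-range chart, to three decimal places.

9.321

Moving ranges: 0.5, 1.4, 2.9, 4.4, 6.9, 4.7, 2.0, 1.4, 6.5, 6.0, 0.8, 4.9, 2.1, 1.0, 1.1, 0.0, 1.9; M̄R̄ = 48.5000 / 17 = 2.8529
UCL_MR = D₄·M̄R̄ = 3.267 × 2.8529 = 9.3206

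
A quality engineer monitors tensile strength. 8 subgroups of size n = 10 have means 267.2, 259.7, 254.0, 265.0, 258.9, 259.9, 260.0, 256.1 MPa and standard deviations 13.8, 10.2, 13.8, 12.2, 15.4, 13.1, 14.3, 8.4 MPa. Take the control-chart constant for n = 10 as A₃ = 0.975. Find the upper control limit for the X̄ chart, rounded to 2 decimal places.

272.43

X̄̄ = (267.2 + 259.7 + 254.0 + 265.0 + 258.9 + 259.9 + 260.0 + 256.1) / 8 = 260.1000
s̄ = (13.8 + 10.2 + 13.8 + 12.2 + 15.4 + 13.1 + 14.3 + 8.4) / 8 = 12.6500
UCL = X̄̄ + A₃·s̄ = 260.1000 + 0.975 × 12.6500 = 272.4338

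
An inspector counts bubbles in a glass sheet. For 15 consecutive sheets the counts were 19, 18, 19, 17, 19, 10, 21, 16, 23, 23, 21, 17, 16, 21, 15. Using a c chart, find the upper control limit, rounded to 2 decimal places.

c̄ = (19 + 18 + 19 + 17 + 19 + 10 + 21 + 16 + 23 + 23 + 21 + 17 + 16 + 21 + 15) / 15 = 275 / 15 = 18.3333
UCL = c̄ + 3√c̄ = 18.3333 + 3 × √18.3333 = 18.3333 + 3 × 4.2817 = 31.1786

31.18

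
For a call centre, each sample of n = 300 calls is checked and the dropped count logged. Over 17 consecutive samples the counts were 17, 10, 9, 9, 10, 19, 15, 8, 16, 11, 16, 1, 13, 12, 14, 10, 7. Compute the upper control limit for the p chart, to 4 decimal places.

0.0720

p̄ = Σdᵢ / (k·n) = 197 / (17 × 300) = 0.03863
UCL = p̄ + 3·√(p̄(1−p̄)/n) = 0.03863 + 3 × √(0.03863×0.96137/300) = 0.03863 + 3 × 0.01113 = 0.07201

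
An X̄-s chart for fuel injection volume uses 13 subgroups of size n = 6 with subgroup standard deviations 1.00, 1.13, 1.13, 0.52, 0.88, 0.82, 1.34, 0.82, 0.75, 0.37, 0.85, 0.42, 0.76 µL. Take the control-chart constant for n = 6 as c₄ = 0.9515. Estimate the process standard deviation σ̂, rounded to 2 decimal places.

s̄ = (1.00 + 1.13 + 1.13 + 0.52 + 0.88 + 0.82 + 1.34 + 0.82 + 0.75 + 0.37 + 0.85 + 0.42 + 0.76) / 13 = 0.8300
σ̂ = s̄ / c₄ = 0.8300 / 0.9515 = 0.8723

0.87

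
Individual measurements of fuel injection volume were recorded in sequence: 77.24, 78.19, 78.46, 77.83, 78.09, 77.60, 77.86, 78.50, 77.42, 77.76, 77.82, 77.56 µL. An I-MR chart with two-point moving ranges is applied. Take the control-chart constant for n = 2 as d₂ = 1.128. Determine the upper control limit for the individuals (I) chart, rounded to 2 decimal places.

X̄ = (77.24 + 78.19 + 78.46 + 77.83 + 78.09 + 77.60 + 77.86 + 78.50 + 77.42 + 77.76 + 77.82 + 77.56) / 12 = 77.8608
Moving ranges: 0.95, 0.27, 0.63, 0.26, 0.49, 0.26, 0.64, 1.08, 0.34, 0.06, 0.26; M̄R̄ = 5.2400 / 11 = 0.4764
UCL = X̄ + 3·M̄R̄/d₂ = 77.8608 + 3 × 0.4764 / 1.128 = 79.1278

79.13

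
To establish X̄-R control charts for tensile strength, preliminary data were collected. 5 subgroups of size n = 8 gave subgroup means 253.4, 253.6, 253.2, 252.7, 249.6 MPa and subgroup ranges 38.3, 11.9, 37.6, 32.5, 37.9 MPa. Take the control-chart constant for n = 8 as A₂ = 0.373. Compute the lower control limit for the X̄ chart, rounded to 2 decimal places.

240.70

X̄̄ = (253.4 + 253.6 + 253.2 + 252.7 + 249.6) / 5 = 1262.5000 / 5 = 252.5000
R̄ = (38.3 + 11.9 + 37.6 + 32.5 + 37.9) / 5 = 158.2000 / 5 = 31.6400
LCL = X̄̄ − A₂·R̄ = 252.5000 − 0.373 × 31.6400 = 240.6983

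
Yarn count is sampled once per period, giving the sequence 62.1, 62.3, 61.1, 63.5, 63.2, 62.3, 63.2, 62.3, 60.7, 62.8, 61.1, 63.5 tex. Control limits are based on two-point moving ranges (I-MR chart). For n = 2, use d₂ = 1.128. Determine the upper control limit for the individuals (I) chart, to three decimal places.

65.872

X̄ = (62.1 + 62.3 + 61.1 + 63.5 + 63.2 + 62.3 + 63.2 + 62.3 + 60.7 + 62.8 + 61.1 + 63.5) / 12 = 62.3417
Moving ranges: 0.2, 1.2, 2.4, 0.3, 0.9, 0.9, 0.9, 1.6, 2.1, 1.7, 2.4; M̄R̄ = 14.6000 / 11 = 1.3273
UCL = X̄ + 3·M̄R̄/d₂ = 62.3417 + 3 × 1.3273 / 1.128 = 65.8716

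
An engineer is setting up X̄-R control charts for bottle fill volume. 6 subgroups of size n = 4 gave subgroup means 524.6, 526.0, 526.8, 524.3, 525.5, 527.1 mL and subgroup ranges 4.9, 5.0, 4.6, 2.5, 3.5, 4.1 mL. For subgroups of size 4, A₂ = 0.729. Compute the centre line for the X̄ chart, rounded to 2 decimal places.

X̄̄ = (524.6 + 526.0 + 526.8 + 524.3 + 525.5 + 527.1) / 6 = 3154.3000 / 6 = 525.7167
CL = X̄̄ = 525.7167

525.72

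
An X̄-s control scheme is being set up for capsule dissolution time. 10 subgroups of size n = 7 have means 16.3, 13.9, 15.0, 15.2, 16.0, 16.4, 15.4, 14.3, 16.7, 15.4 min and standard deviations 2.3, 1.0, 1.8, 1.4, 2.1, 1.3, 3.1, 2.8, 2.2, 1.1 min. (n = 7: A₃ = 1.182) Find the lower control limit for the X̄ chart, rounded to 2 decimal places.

13.20

X̄̄ = (16.3 + 13.9 + 15.0 + 15.2 + 16.0 + 16.4 + 15.4 + 14.3 + 16.7 + 15.4) / 10 = 15.4600
s̄ = (2.3 + 1.0 + 1.8 + 1.4 + 2.1 + 1.3 + 3.1 + 2.8 + 2.2 + 1.1) / 10 = 1.9100
LCL = X̄̄ − A₃·s̄ = 15.4600 − 1.182 × 1.9100 = 13.2024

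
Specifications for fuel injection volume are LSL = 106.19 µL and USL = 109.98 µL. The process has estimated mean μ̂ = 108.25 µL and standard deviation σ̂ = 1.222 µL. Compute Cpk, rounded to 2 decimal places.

Cpu = (USL − μ̂) / (3σ̂) = (109.98 − 108.25) / (3 × 1.222) = 0.4719; Cpl = (μ̂ − LSL) / (3σ̂) = (108.25 − 106.19) / (3 × 1.222) = 0.5619; Cpk = min(Cpu, Cpl) = 0.4719

0.47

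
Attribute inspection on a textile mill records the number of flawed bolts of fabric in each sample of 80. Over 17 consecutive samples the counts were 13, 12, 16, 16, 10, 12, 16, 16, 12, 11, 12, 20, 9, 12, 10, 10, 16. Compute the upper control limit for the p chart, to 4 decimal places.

p̄ = Σdᵢ / (k·n) = 223 / (17 × 80) = 0.16397
UCL = p̄ + 3·√(p̄(1−p̄)/n) = 0.16397 + 3 × √(0.16397×0.83603/80) = 0.16397 + 3 × 0.04140 = 0.28816

0.2882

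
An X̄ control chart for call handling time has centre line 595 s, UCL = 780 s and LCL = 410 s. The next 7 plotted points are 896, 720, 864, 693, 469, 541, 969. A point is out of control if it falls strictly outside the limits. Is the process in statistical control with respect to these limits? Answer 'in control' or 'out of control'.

out of control

Compare each point to [410, 780]: sample 1 = 896 > UCL; sample 3 = 864 > UCL; sample 7 = 969 > UCL.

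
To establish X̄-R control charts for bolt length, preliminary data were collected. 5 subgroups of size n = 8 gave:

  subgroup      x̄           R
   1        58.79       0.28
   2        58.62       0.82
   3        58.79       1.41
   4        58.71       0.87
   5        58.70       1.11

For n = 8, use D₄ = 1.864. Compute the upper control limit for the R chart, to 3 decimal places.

1.674

R̄ = (0.28 + 0.82 + 1.41 + 0.87 + 1.11) / 5 = 4.4900 / 5 = 0.8980
UCL_R = D₄·R̄ = 1.864 × 0.8980 = 1.6739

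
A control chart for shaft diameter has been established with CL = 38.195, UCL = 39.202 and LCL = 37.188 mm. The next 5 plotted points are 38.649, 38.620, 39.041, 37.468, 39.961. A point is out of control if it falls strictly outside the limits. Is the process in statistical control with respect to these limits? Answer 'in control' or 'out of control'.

out of control

Compare each point to [37.188, 39.202]: sample 5 = 39.961 > UCL.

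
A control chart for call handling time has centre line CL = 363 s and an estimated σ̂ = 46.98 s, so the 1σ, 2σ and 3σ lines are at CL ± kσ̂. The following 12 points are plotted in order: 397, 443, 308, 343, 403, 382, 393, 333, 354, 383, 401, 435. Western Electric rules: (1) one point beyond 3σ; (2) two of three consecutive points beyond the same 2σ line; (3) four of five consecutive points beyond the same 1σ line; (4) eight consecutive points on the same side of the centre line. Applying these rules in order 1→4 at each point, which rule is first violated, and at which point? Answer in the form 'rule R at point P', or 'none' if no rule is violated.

none

Zone of each point (C = within 1σ̂, B = 1σ̂–2σ̂, A = 2σ̂–3σ̂, * = beyond 3σ̂; sign = side of CL): 1:+C, 2:+B, 3:-B, 4:-C, 5:+C, 6:+C, 7:+C, 8:-C, 9:-C, 10:+C, 11:+C, 12:+B
No rule fires across all 12 points.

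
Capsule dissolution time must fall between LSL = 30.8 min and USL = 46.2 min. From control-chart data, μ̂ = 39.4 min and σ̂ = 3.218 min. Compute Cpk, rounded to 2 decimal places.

Cpu = (USL − μ̂) / (3σ̂) = (46.2 − 39.4) / (3 × 3.218) = 0.7044; Cpl = (μ̂ − LSL) / (3σ̂) = (39.4 − 30.8) / (3 × 3.218) = 0.8908; Cpk = min(Cpu, Cpl) = 0.7044

0.70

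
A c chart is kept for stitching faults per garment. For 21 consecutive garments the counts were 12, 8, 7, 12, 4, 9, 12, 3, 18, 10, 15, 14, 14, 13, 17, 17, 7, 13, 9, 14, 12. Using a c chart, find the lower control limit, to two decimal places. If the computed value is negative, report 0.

c̄ = (12 + 8 + 7 + 12 + 4 + 9 + 12 + 3 + 18 + 10 + 15 + 14 + 14 + 13 + 17 + 17 + 7 + 13 + 9 + 14 + 12) / 21 = 240 / 21 = 11.4286
LCL = c̄ − 3√c̄ = 11.4286 − 3 × 3.3806 = 1.2867

1.29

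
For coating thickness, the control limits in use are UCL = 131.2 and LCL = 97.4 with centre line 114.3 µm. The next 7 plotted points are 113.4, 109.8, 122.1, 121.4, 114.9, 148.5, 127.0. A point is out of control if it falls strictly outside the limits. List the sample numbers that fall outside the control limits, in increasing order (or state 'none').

Compare each point to [97.4, 131.2]: sample 6 = 148.5 > UCL.

6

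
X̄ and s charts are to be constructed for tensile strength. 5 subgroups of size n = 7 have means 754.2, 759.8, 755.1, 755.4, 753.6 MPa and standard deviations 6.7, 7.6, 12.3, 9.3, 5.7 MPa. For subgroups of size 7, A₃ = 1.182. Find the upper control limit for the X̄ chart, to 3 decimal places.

X̄̄ = (754.2 + 759.8 + 755.1 + 755.4 + 753.6) / 5 = 755.6200
s̄ = (6.7 + 7.6 + 12.3 + 9.3 + 5.7) / 5 = 8.3200
UCL = X̄̄ + A₃·s̄ = 755.6200 + 1.182 × 8.3200 = 765.4542

765.454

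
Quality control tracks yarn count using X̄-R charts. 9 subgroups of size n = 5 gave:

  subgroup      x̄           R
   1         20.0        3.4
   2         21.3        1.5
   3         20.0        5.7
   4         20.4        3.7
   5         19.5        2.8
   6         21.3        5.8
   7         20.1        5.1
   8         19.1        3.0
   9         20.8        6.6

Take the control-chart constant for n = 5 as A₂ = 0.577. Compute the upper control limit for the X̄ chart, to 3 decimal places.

22.688

X̄̄ = (20.0 + 21.3 + 20.0 + 20.4 + 19.5 + 21.3 + 20.1 + 19.1 + 20.8) / 9 = 182.5000 / 9 = 20.2778
R̄ = (3.4 + 1.5 + 5.7 + 3.7 + 2.8 + 5.8 + 5.1 + 3.0 + 6.6) / 9 = 37.6000 / 9 = 4.1778
UCL = X̄̄ + A₂·R̄ = 20.2778 + 0.577 × 4.1778 = 22.6884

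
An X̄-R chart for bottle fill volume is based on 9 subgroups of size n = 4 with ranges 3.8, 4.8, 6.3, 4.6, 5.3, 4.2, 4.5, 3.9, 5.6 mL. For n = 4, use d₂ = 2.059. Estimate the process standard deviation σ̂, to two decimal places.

2.32

R̄ = (3.8 + 4.8 + 6.3 + 4.6 + 5.3 + 4.2 + 4.5 + 3.9 + 5.6) / 9 = 4.7778
σ̂ = R̄ / d₂ = 4.7778 / 2.059 = 2.3204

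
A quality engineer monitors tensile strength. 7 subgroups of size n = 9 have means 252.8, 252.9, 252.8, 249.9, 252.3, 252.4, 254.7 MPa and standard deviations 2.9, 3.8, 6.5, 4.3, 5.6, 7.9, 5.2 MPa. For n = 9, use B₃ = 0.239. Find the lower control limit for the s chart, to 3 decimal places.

1.236

s̄ = (2.9 + 3.8 + 6.5 + 4.3 + 5.6 + 7.9 + 5.2) / 7 = 5.1714
LCL_s = B₃·s̄ = 0.239 × 5.1714 = 1.2360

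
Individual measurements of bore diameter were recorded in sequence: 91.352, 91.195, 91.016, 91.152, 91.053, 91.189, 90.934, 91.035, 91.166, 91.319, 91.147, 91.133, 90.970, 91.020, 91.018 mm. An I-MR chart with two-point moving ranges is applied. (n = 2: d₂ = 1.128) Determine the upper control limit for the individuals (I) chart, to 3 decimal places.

91.445

X̄ = (91.352 + 91.195 + 91.016 + 91.152 + 91.053 + 91.189 + 90.934 + 91.035 + 91.166 + 91.319 + 91.147 + 91.133 + 90.970 + 91.020 + 91.018) / 15 = 91.1133
Moving ranges: 0.157, 0.179, 0.136, 0.099, 0.136, 0.255, 0.101, 0.131, 0.153, 0.172, 0.014, 0.163, 0.050, 0.002; M̄R̄ = 1.7480 / 14 = 0.1249
UCL = X̄ + 3·M̄R̄/d₂ = 91.1133 + 3 × 0.1249 / 1.128 = 91.4453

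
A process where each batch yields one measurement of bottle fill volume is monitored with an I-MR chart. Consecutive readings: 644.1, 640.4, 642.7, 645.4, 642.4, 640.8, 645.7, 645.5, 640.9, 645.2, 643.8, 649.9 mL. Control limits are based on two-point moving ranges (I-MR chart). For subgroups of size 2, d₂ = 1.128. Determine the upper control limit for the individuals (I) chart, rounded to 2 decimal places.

X̄ = (644.1 + 640.4 + 642.7 + 645.4 + 642.4 + 640.8 + 645.7 + 645.5 + 640.9 + 645.2 + 643.8 + 649.9) / 12 = 643.9000
Moving ranges: 3.7, 2.3, 2.7, 3.0, 1.6, 4.9, 0.2, 4.6, 4.3, 1.4, 6.1; M̄R̄ = 34.8000 / 11 = 3.1636
UCL = X̄ + 3·M̄R̄/d₂ = 643.9000 + 3 × 3.1636 / 1.128 = 652.3139

652.31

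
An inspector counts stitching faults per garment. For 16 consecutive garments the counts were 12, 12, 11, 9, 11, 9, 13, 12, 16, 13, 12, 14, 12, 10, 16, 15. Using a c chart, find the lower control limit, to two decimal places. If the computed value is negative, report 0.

c̄ = (12 + 12 + 11 + 9 + 11 + 9 + 13 + 12 + 16 + 13 + 12 + 14 + 12 + 10 + 16 + 15) / 16 = 197 / 16 = 12.3125
LCL = c̄ − 3√c̄ = 12.3125 − 3 × 3.5089 = 1.7857

1.79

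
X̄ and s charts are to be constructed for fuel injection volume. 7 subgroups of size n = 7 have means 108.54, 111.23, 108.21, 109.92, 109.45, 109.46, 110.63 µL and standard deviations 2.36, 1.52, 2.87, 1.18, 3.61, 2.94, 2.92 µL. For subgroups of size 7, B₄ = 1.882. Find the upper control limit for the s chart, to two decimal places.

s̄ = (2.36 + 1.52 + 2.87 + 1.18 + 3.61 + 2.94 + 2.92) / 7 = 2.4857
UCL_s = B₄·s̄ = 1.882 × 2.4857 = 4.6781

4.68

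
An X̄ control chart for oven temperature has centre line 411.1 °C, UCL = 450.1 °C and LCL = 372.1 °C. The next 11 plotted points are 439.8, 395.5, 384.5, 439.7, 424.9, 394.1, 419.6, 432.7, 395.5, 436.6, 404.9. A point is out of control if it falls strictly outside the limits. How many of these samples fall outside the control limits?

0

All 11 points lie within [372.1, 450.1].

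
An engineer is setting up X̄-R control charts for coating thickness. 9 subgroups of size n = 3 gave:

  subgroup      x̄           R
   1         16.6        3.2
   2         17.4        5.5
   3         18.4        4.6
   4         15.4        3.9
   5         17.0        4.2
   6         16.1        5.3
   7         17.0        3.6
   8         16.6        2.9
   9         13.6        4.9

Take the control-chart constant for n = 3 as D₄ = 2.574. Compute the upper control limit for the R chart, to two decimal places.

R̄ = (3.2 + 5.5 + 4.6 + 3.9 + 4.2 + 5.3 + 3.6 + 2.9 + 4.9) / 9 = 38.1000 / 9 = 4.2333
UCL_R = D₄·R̄ = 2.574 × 4.2333 = 10.8966

10.90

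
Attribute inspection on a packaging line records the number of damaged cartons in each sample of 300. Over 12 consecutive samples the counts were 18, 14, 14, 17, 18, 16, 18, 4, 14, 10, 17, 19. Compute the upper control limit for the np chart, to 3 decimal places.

26.212

p̄ = Σdᵢ / (k·n) = 179 / (12 × 300) = 0.04972
UCL = np̄ + 3·√(np̄(1−p̄)) = 14.9167 + 3 × √(14.9167×0.95028) = 14.9167 + 3 × 3.7650 = 26.2116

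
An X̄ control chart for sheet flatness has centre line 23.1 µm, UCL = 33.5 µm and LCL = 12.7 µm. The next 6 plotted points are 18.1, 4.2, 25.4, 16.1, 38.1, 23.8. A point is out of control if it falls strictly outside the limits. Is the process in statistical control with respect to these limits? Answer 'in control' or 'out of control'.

out of control

Compare each point to [12.7, 33.5]: sample 2 = 4.2 < LCL; sample 5 = 38.1 > UCL.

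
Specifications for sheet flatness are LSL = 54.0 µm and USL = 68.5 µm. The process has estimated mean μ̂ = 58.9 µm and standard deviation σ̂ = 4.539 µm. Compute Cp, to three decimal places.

0.532

Cp = (USL − LSL) / (6σ̂) = (68.5 − 54.0) / (6 × 4.539) = 14.5000 / 27.2340 = 0.5324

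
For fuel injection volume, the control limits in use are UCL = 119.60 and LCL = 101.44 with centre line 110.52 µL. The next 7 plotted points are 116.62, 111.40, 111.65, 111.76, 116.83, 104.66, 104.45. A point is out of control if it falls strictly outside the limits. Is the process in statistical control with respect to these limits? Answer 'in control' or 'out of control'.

in control

All 7 points lie within [101.44, 119.60].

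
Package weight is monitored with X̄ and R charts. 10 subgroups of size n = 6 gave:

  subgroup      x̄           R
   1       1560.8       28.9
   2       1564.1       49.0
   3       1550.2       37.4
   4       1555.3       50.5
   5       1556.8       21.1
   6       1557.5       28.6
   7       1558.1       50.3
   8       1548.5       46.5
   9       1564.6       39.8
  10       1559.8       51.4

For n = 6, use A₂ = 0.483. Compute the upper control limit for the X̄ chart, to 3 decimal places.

X̄̄ = (1560.8 + 1564.1 + 1550.2 + 1555.3 + 1556.8 + 1557.5 + 1558.1 + 1548.5 + 1564.6 + 1559.8) / 10 = 15575.7000 / 10 = 1557.5700
R̄ = (28.9 + 49.0 + 37.4 + 50.5 + 21.1 + 28.6 + 50.3 + 46.5 + 39.8 + 51.4) / 10 = 403.5000 / 10 = 40.3500
UCL = X̄̄ + A₂·R̄ = 1557.5700 + 0.483 × 40.3500 = 1577.0590

1577.059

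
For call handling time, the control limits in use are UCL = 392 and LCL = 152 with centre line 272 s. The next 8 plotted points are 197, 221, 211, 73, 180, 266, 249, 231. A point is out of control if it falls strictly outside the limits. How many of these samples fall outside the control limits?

Compare each point to [152, 392]: sample 4 = 73 < LCL.

1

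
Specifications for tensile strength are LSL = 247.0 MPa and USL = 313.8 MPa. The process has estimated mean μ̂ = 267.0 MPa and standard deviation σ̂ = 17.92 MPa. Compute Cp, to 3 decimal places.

0.621

Cp = (USL − LSL) / (6σ̂) = (313.8 − 247.0) / (6 × 17.92) = 66.8000 / 107.5200 = 0.6213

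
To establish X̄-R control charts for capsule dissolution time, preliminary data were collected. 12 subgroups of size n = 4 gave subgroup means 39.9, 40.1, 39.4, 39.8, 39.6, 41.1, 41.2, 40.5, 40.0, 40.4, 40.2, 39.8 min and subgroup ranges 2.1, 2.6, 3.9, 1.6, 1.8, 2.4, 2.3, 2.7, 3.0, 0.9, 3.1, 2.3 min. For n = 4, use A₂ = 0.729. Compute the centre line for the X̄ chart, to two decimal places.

X̄̄ = (39.9 + 40.1 + 39.4 + 39.8 + 39.6 + 41.1 + 41.2 + 40.5 + 40.0 + 40.4 + 40.2 + 39.8) / 12 = 482.0000 / 12 = 40.1667
CL = X̄̄ = 40.1667

40.17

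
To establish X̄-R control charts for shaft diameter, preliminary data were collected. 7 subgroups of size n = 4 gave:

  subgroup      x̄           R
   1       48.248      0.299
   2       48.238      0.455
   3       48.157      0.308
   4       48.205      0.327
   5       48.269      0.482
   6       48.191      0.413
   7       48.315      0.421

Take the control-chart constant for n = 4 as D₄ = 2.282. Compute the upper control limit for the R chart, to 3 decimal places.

R̄ = (0.299 + 0.455 + 0.308 + 0.327 + 0.482 + 0.413 + 0.421) / 7 = 2.7050 / 7 = 0.3864
UCL_R = D₄·R̄ = 2.282 × 0.3864 = 0.8818

0.882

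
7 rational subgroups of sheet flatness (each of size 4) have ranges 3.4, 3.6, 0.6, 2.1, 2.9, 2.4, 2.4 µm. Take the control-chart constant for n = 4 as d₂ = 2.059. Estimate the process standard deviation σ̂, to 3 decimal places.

1.207

R̄ = (3.4 + 3.6 + 0.6 + 2.1 + 2.9 + 2.4 + 2.4) / 7 = 2.4857
σ̂ = R̄ / d₂ = 2.4857 / 2.059 = 1.2072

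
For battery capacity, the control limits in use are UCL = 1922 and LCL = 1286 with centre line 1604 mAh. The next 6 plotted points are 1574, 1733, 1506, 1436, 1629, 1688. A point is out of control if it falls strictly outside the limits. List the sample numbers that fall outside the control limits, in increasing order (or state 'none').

All 6 points lie within [1286, 1922].

none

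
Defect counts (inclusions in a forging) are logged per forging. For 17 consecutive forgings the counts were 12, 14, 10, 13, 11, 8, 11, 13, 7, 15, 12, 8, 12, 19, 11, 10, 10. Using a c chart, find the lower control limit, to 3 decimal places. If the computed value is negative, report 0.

c̄ = (12 + 14 + 10 + 13 + 11 + 8 + 11 + 13 + 7 + 15 + 12 + 8 + 12 + 19 + 11 + 10 + 10) / 17 = 196 / 17 = 11.5294
LCL = c̄ − 3√c̄ = 11.5294 − 3 × 3.3955 = 1.3429

1.343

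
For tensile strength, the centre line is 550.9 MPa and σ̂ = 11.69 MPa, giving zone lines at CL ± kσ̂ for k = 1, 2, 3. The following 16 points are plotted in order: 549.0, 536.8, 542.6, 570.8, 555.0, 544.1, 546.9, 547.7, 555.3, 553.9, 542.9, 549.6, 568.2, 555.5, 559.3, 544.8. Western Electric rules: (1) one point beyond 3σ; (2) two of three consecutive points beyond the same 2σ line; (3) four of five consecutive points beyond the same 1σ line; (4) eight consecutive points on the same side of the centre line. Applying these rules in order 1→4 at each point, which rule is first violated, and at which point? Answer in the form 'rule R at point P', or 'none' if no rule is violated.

none

Zone of each point (C = within 1σ̂, B = 1σ̂–2σ̂, A = 2σ̂–3σ̂, * = beyond 3σ̂; sign = side of CL): 1:-C, 2:-B, 3:-C, 4:+B, 5:+C, 6:-C, 7:-C, 8:-C, 9:+C, 10:+C, 11:-C, 12:-C, 13:+B, 14:+C, 15:+C, 16:-C
No rule fires across all 16 points.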